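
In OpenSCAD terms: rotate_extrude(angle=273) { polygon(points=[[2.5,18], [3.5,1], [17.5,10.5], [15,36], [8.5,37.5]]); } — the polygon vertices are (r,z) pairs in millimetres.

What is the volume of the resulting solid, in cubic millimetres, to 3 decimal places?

Volume = 17531.893 mm³

Profile (r,z), 5 vertices: (2.5,18) (3.5,1) (17.5,10.5) (15,36) (8.5,37.5)
edge 0: (2.5,18)→(3.5,1)  cross = 2.5·1 − 3.5·18 = -60.5000; (r_i+r_j)·cross = 6·-60.5000 = -363.0000
edge 1: (3.5,1)→(17.5,10.5)  cross = 3.5·10.5 − 17.5·1 = 19.2500; (r_i+r_j)·cross = 21·19.2500 = 404.2500
edge 2: (17.5,10.5)→(15,36)  cross = 17.5·36 − 15·10.5 = 472.5000; (r_i+r_j)·cross = 32.5·472.5000 = 15356.2500
edge 3: (15,36)→(8.5,37.5)  cross = 15·37.5 − 8.5·36 = 256.5000; (r_i+r_j)·cross = 23.5·256.5000 = 6027.7500
edge 4: (8.5,37.5)→(2.5,18)  cross = 8.5·18 − 2.5·37.5 = 59.2500; (r_i+r_j)·cross = 11·59.2500 = 651.7500
Σcross = 747.0000 → A = |Σcross|/2 = 373.5000 mm²
Σ(r_i+r_j)·cross = 22077.0000 → first moment M = |Σ|/6 = 3679.5000
R_c = M/A = 3679.5000/373.5000 = 9.8514 mm
θ = 273° = 4.764749 rad
V = θ·R_c·A = 4.764749·9.8514·373.5000 = 17531.893 mm³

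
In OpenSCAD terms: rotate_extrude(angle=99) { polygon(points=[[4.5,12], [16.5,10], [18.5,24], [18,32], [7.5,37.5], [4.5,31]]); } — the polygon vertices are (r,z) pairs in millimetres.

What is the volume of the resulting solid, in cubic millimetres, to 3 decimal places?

Volume = 6076.364 mm³

Profile (r,z), 6 vertices: (4.5,12) (16.5,10) (18.5,24) (18,32) (7.5,37.5) (4.5,31)
edge 0: (4.5,12)→(16.5,10)  cross = 4.5·10 − 16.5·12 = -153.0000; (r_i+r_j)·cross = 21·-153.0000 = -3213.0000
edge 1: (16.5,10)→(18.5,24)  cross = 16.5·24 − 18.5·10 = 211.0000; (r_i+r_j)·cross = 35·211.0000 = 7385.0000
edge 2: (18.5,24)→(18,32)  cross = 18.5·32 − 18·24 = 160.0000; (r_i+r_j)·cross = 36.5·160.0000 = 5840.0000
edge 3: (18,32)→(7.5,37.5)  cross = 18·37.5 − 7.5·32 = 435.0000; (r_i+r_j)·cross = 25.5·435.0000 = 11092.5000
edge 4: (7.5,37.5)→(4.5,31)  cross = 7.5·31 − 4.5·37.5 = 63.7500; (r_i+r_j)·cross = 12·63.7500 = 765.0000
edge 5: (4.5,31)→(4.5,12)  cross = 4.5·12 − 4.5·31 = -85.5000; (r_i+r_j)·cross = 9·-85.5000 = -769.5000
Σcross = 631.2500 → A = |Σcross|/2 = 315.6250 mm²
Σ(r_i+r_j)·cross = 21100.0000 → first moment M = |Σ|/6 = 3516.6667
R_c = M/A = 3516.6667/315.6250 = 11.1419 mm
θ = 99° = 1.727876 rad
V = θ·R_c·A = 1.727876·11.1419·315.6250 = 6076.364 mm³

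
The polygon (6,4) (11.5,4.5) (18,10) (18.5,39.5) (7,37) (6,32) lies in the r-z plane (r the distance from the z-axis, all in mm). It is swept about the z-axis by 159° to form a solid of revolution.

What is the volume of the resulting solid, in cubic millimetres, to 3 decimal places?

Volume = 13081.465 mm³

Profile (r,z), 6 vertices: (6,4) (11.5,4.5) (18,10) (18.5,39.5) (7,37) (6,32)
edge 0: (6,4)→(11.5,4.5)  cross = 6·4.5 − 11.5·4 = -19.0000; (r_i+r_j)·cross = 17.5·-19.0000 = -332.5000
edge 1: (11.5,4.5)→(18,10)  cross = 11.5·10 − 18·4.5 = 34.0000; (r_i+r_j)·cross = 29.5·34.0000 = 1003.0000
edge 2: (18,10)→(18.5,39.5)  cross = 18·39.5 − 18.5·10 = 526.0000; (r_i+r_j)·cross = 36.5·526.0000 = 19199.0000
edge 3: (18.5,39.5)→(7,37)  cross = 18.5·37 − 7·39.5 = 408.0000; (r_i+r_j)·cross = 25.5·408.0000 = 10404.0000
edge 4: (7,37)→(6,32)  cross = 7·32 − 6·37 = 2.0000; (r_i+r_j)·cross = 13·2.0000 = 26.0000
edge 5: (6,32)→(6,4)  cross = 6·4 − 6·32 = -168.0000; (r_i+r_j)·cross = 12·-168.0000 = -2016.0000
Σcross = 783.0000 → A = |Σcross|/2 = 391.5000 mm²
Σ(r_i+r_j)·cross = 28283.5000 → first moment M = |Σ|/6 = 4713.9167
R_c = M/A = 4713.9167/391.5000 = 12.0407 mm
θ = 159° = 2.775074 rad
V = θ·R_c·A = 2.775074·12.0407·391.5000 = 13081.465 mm³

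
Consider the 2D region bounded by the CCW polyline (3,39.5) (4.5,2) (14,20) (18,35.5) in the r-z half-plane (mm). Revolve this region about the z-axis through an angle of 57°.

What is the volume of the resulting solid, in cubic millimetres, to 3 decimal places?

Profile (r,z), 4 vertices: (3,39.5) (4.5,2) (14,20) (18,35.5)
edge 0: (3,39.5)→(4.5,2)  cross = 3·2 − 4.5·39.5 = -171.7500; (r_i+r_j)·cross = 7.5·-171.7500 = -1288.1250
edge 1: (4.5,2)→(14,20)  cross = 4.5·20 − 14·2 = 62.0000; (r_i+r_j)·cross = 18.5·62.0000 = 1147.0000
edge 2: (14,20)→(18,35.5)  cross = 14·35.5 − 18·20 = 137.0000; (r_i+r_j)·cross = 32·137.0000 = 4384.0000
edge 3: (18,35.5)→(3,39.5)  cross = 18·39.5 − 3·35.5 = 604.5000; (r_i+r_j)·cross = 21·604.5000 = 12694.5000
Σcross = 631.7500 → A = |Σcross|/2 = 315.8750 mm²
Σ(r_i+r_j)·cross = 16937.3750 → first moment M = |Σ|/6 = 2822.8958
R_c = M/A = 2822.8958/315.8750 = 8.9367 mm
θ = 57° = 0.994838 rad
V = θ·R_c·A = 0.994838·8.9367·315.8750 = 2808.323 mm³

Volume = 2808.323 mm³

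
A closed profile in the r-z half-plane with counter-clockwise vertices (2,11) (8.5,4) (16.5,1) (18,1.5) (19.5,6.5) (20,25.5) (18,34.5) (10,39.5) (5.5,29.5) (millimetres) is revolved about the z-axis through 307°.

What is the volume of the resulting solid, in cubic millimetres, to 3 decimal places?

Volume = 32092.704 mm³

Profile (r,z), 9 vertices: (2,11) (8.5,4) (16.5,1) (18,1.5) (19.5,6.5) (20,25.5) (18,34.5) (10,39.5) (5.5,29.5)
edge 0: (2,11)→(8.5,4)  cross = 2·4 − 8.5·11 = -85.5000; (r_i+r_j)·cross = 10.5·-85.5000 = -897.7500
edge 1: (8.5,4)→(16.5,1)  cross = 8.5·1 − 16.5·4 = -57.5000; (r_i+r_j)·cross = 25·-57.5000 = -1437.5000
edge 2: (16.5,1)→(18,1.5)  cross = 16.5·1.5 − 18·1 = 6.7500; (r_i+r_j)·cross = 34.5·6.7500 = 232.8750
edge 3: (18,1.5)→(19.5,6.5)  cross = 18·6.5 − 19.5·1.5 = 87.7500; (r_i+r_j)·cross = 37.5·87.7500 = 3290.6250
edge 4: (19.5,6.5)→(20,25.5)  cross = 19.5·25.5 − 20·6.5 = 367.2500; (r_i+r_j)·cross = 39.5·367.2500 = 14506.3750
edge 5: (20,25.5)→(18,34.5)  cross = 20·34.5 − 18·25.5 = 231.0000; (r_i+r_j)·cross = 38·231.0000 = 8778.0000
edge 6: (18,34.5)→(10,39.5)  cross = 18·39.5 − 10·34.5 = 366.0000; (r_i+r_j)·cross = 28·366.0000 = 10248.0000
edge 7: (10,39.5)→(5.5,29.5)  cross = 10·29.5 − 5.5·39.5 = 77.7500; (r_i+r_j)·cross = 15.5·77.7500 = 1205.1250
edge 8: (5.5,29.5)→(2,11)  cross = 5.5·11 − 2·29.5 = 1.5000; (r_i+r_j)·cross = 7.5·1.5000 = 11.2500
Σcross = 995.0000 → A = |Σcross|/2 = 497.5000 mm²
Σ(r_i+r_j)·cross = 35937.0000 → first moment M = |Σ|/6 = 5989.5000
R_c = M/A = 5989.5000/497.5000 = 12.0392 mm
θ = 307° = 5.358161 rad
V = θ·R_c·A = 5.358161·12.0392·497.5000 = 32092.704 mm³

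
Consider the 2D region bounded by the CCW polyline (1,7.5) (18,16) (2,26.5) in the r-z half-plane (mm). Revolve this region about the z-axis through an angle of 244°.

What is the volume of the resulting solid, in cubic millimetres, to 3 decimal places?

Volume = 4687.658 mm³

Profile (r,z), 3 vertices: (1,7.5) (18,16) (2,26.5)
edge 0: (1,7.5)→(18,16)  cross = 1·16 − 18·7.5 = -119.0000; (r_i+r_j)·cross = 19·-119.0000 = -2261.0000
edge 1: (18,16)→(2,26.5)  cross = 18·26.5 − 2·16 = 445.0000; (r_i+r_j)·cross = 20·445.0000 = 8900.0000
edge 2: (2,26.5)→(1,7.5)  cross = 2·7.5 − 1·26.5 = -11.5000; (r_i+r_j)·cross = 3·-11.5000 = -34.5000
Σcross = 314.5000 → A = |Σcross|/2 = 157.2500 mm²
Σ(r_i+r_j)·cross = 6604.5000 → first moment M = |Σ|/6 = 1100.7500
R_c = M/A = 1100.7500/157.2500 = 7.0000 mm
θ = 244° = 4.258603 rad
V = θ·R_c·A = 4.258603·7.0000·157.2500 = 4687.658 mm³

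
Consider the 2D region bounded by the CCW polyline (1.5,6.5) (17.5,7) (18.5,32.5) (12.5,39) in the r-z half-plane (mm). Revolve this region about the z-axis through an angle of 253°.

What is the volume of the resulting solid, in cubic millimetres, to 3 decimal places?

Profile (r,z), 4 vertices: (1.5,6.5) (17.5,7) (18.5,32.5) (12.5,39)
edge 0: (1.5,6.5)→(17.5,7)  cross = 1.5·7 − 17.5·6.5 = -103.2500; (r_i+r_j)·cross = 19·-103.2500 = -1961.7500
edge 1: (17.5,7)→(18.5,32.5)  cross = 17.5·32.5 − 18.5·7 = 439.2500; (r_i+r_j)·cross = 36·439.2500 = 15813.0000
edge 2: (18.5,32.5)→(12.5,39)  cross = 18.5·39 − 12.5·32.5 = 315.2500; (r_i+r_j)·cross = 31·315.2500 = 9772.7500
edge 3: (12.5,39)→(1.5,6.5)  cross = 12.5·6.5 − 1.5·39 = 22.7500; (r_i+r_j)·cross = 14·22.7500 = 318.5000
Σcross = 674.0000 → A = |Σcross|/2 = 337.0000 mm²
Σ(r_i+r_j)·cross = 23942.5000 → first moment M = |Σ|/6 = 3990.4167
R_c = M/A = 3990.4167/337.0000 = 11.8410 mm
θ = 253° = 4.415683 rad
V = θ·R_c·A = 4.415683·11.8410·337.0000 = 17620.415 mm³

Volume = 17620.415 mm³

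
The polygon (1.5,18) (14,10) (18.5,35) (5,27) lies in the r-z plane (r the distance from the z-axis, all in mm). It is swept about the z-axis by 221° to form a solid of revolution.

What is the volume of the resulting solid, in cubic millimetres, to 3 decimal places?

Profile (r,z), 4 vertices: (1.5,18) (14,10) (18.5,35) (5,27)
edge 0: (1.5,18)→(14,10)  cross = 1.5·10 − 14·18 = -237.0000; (r_i+r_j)·cross = 15.5·-237.0000 = -3673.5000
edge 1: (14,10)→(18.5,35)  cross = 14·35 − 18.5·10 = 305.0000; (r_i+r_j)·cross = 32.5·305.0000 = 9912.5000
edge 2: (18.5,35)→(5,27)  cross = 18.5·27 − 5·35 = 324.5000; (r_i+r_j)·cross = 23.5·324.5000 = 7625.7500
edge 3: (5,27)→(1.5,18)  cross = 5·18 − 1.5·27 = 49.5000; (r_i+r_j)·cross = 6.5·49.5000 = 321.7500
Σcross = 442.0000 → A = |Σcross|/2 = 221.0000 mm²
Σ(r_i+r_j)·cross = 14186.5000 → first moment M = |Σ|/6 = 2364.4167
R_c = M/A = 2364.4167/221.0000 = 10.6987 mm
θ = 221° = 3.857178 rad
V = θ·R_c·A = 3.857178·10.6987·221.0000 = 9119.975 mm³

Volume = 9119.975 mm³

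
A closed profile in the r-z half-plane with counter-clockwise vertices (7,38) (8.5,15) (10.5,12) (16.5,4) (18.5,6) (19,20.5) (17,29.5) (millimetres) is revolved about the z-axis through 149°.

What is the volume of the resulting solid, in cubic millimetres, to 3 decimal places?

Volume = 8822.930 mm³

Profile (r,z), 7 vertices: (7,38) (8.5,15) (10.5,12) (16.5,4) (18.5,6) (19,20.5) (17,29.5)
edge 0: (7,38)→(8.5,15)  cross = 7·15 − 8.5·38 = -218.0000; (r_i+r_j)·cross = 15.5·-218.0000 = -3379.0000
edge 1: (8.5,15)→(10.5,12)  cross = 8.5·12 − 10.5·15 = -55.5000; (r_i+r_j)·cross = 19·-55.5000 = -1054.5000
edge 2: (10.5,12)→(16.5,4)  cross = 10.5·4 − 16.5·12 = -156.0000; (r_i+r_j)·cross = 27·-156.0000 = -4212.0000
edge 3: (16.5,4)→(18.5,6)  cross = 16.5·6 − 18.5·4 = 25.0000; (r_i+r_j)·cross = 35·25.0000 = 875.0000
edge 4: (18.5,6)→(19,20.5)  cross = 18.5·20.5 − 19·6 = 265.2500; (r_i+r_j)·cross = 37.5·265.2500 = 9946.8750
edge 5: (19,20.5)→(17,29.5)  cross = 19·29.5 − 17·20.5 = 212.0000; (r_i+r_j)·cross = 36·212.0000 = 7632.0000
edge 6: (17,29.5)→(7,38)  cross = 17·38 − 7·29.5 = 439.5000; (r_i+r_j)·cross = 24·439.5000 = 10548.0000
Σcross = 512.2500 → A = |Σcross|/2 = 256.1250 mm²
Σ(r_i+r_j)·cross = 20356.3750 → first moment M = |Σ|/6 = 3392.7292
R_c = M/A = 3392.7292/256.1250 = 13.2464 mm
θ = 149° = 2.600541 rad
V = θ·R_c·A = 2.600541·13.2464·256.1250 = 8822.930 mm³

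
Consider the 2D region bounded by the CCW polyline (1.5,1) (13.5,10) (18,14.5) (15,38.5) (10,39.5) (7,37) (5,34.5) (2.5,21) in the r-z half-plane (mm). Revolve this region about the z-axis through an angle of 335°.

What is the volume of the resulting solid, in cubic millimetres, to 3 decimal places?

Profile (r,z), 8 vertices: (1.5,1) (13.5,10) (18,14.5) (15,38.5) (10,39.5) (7,37) (5,34.5) (2.5,21)
edge 0: (1.5,1)→(13.5,10)  cross = 1.5·10 − 13.5·1 = 1.5000; (r_i+r_j)·cross = 15·1.5000 = 22.5000
edge 1: (13.5,10)→(18,14.5)  cross = 13.5·14.5 − 18·10 = 15.7500; (r_i+r_j)·cross = 31.5·15.7500 = 496.1250
edge 2: (18,14.5)→(15,38.5)  cross = 18·38.5 − 15·14.5 = 475.5000; (r_i+r_j)·cross = 33·475.5000 = 15691.5000
edge 3: (15,38.5)→(10,39.5)  cross = 15·39.5 − 10·38.5 = 207.5000; (r_i+r_j)·cross = 25·207.5000 = 5187.5000
edge 4: (10,39.5)→(7,37)  cross = 10·37 − 7·39.5 = 93.5000; (r_i+r_j)·cross = 17·93.5000 = 1589.5000
edge 5: (7,37)→(5,34.5)  cross = 7·34.5 − 5·37 = 56.5000; (r_i+r_j)·cross = 12·56.5000 = 678.0000
edge 6: (5,34.5)→(2.5,21)  cross = 5·21 − 2.5·34.5 = 18.7500; (r_i+r_j)·cross = 7.5·18.7500 = 140.6250
edge 7: (2.5,21)→(1.5,1)  cross = 2.5·1 − 1.5·21 = -29.0000; (r_i+r_j)·cross = 4·-29.0000 = -116.0000
Σcross = 840.0000 → A = |Σcross|/2 = 420.0000 mm²
Σ(r_i+r_j)·cross = 23689.7500 → first moment M = |Σ|/6 = 3948.2917
R_c = M/A = 3948.2917/420.0000 = 9.4007 mm
θ = 335° = 5.846853 rad
V = θ·R_c·A = 5.846853·9.4007·420.0000 = 23085.081 mm³

Volume = 23085.081 mm³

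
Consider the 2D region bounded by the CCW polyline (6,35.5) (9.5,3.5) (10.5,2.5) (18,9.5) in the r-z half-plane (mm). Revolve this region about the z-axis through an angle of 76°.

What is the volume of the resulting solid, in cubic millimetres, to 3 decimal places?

Profile (r,z), 4 vertices: (6,35.5) (9.5,3.5) (10.5,2.5) (18,9.5)
edge 0: (6,35.5)→(9.5,3.5)  cross = 6·3.5 − 9.5·35.5 = -316.2500; (r_i+r_j)·cross = 15.5·-316.2500 = -4901.8750
edge 1: (9.5,3.5)→(10.5,2.5)  cross = 9.5·2.5 − 10.5·3.5 = -13.0000; (r_i+r_j)·cross = 20·-13.0000 = -260.0000
edge 2: (10.5,2.5)→(18,9.5)  cross = 10.5·9.5 − 18·2.5 = 54.7500; (r_i+r_j)·cross = 28.5·54.7500 = 1560.3750
edge 3: (18,9.5)→(6,35.5)  cross = 18·35.5 − 6·9.5 = 582.0000; (r_i+r_j)·cross = 24·582.0000 = 13968.0000
Σcross = 307.5000 → A = |Σcross|/2 = 153.7500 mm²
Σ(r_i+r_j)·cross = 10366.5000 → first moment M = |Σ|/6 = 1727.7500
R_c = M/A = 1727.7500/153.7500 = 11.2374 mm
θ = 76° = 1.326450 rad
V = θ·R_c·A = 1.326450·11.2374·153.7500 = 2291.774 mm³

Volume = 2291.774 mm³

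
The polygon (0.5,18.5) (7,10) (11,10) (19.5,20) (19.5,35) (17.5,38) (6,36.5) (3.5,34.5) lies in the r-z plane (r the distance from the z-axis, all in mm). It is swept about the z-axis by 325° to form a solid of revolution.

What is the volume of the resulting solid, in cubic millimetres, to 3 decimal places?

Profile (r,z), 8 vertices: (0.5,18.5) (7,10) (11,10) (19.5,20) (19.5,35) (17.5,38) (6,36.5) (3.5,34.5)
edge 0: (0.5,18.5)→(7,10)  cross = 0.5·10 − 7·18.5 = -124.5000; (r_i+r_j)·cross = 7.5·-124.5000 = -933.7500
edge 1: (7,10)→(11,10)  cross = 7·10 − 11·10 = -40.0000; (r_i+r_j)·cross = 18·-40.0000 = -720.0000
edge 2: (11,10)→(19.5,20)  cross = 11·20 − 19.5·10 = 25.0000; (r_i+r_j)·cross = 30.5·25.0000 = 762.5000
edge 3: (19.5,20)→(19.5,35)  cross = 19.5·35 − 19.5·20 = 292.5000; (r_i+r_j)·cross = 39·292.5000 = 11407.5000
edge 4: (19.5,35)→(17.5,38)  cross = 19.5·38 − 17.5·35 = 128.5000; (r_i+r_j)·cross = 37·128.5000 = 4754.5000
edge 5: (17.5,38)→(6,36.5)  cross = 17.5·36.5 − 6·38 = 410.7500; (r_i+r_j)·cross = 23.5·410.7500 = 9652.6250
edge 6: (6,36.5)→(3.5,34.5)  cross = 6·34.5 − 3.5·36.5 = 79.2500; (r_i+r_j)·cross = 9.5·79.2500 = 752.8750
edge 7: (3.5,34.5)→(0.5,18.5)  cross = 3.5·18.5 − 0.5·34.5 = 47.5000; (r_i+r_j)·cross = 4·47.5000 = 190.0000
Σcross = 819.0000 → A = |Σcross|/2 = 409.5000 mm²
Σ(r_i+r_j)·cross = 25866.2500 → first moment M = |Σ|/6 = 4311.0417
R_c = M/A = 4311.0417/409.5000 = 10.5276 mm
θ = 325° = 5.672320 rad
V = θ·R_c·A = 5.672320·10.5276·409.5000 = 24453.608 mm³

Volume = 24453.608 mm³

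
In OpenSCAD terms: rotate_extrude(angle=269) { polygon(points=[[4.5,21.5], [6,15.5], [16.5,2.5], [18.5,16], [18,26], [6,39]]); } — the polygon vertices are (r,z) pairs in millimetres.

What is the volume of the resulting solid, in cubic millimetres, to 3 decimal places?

Profile (r,z), 6 vertices: (4.5,21.5) (6,15.5) (16.5,2.5) (18.5,16) (18,26) (6,39)
edge 0: (4.5,21.5)→(6,15.5)  cross = 4.5·15.5 − 6·21.5 = -59.2500; (r_i+r_j)·cross = 10.5·-59.2500 = -622.1250
edge 1: (6,15.5)→(16.5,2.5)  cross = 6·2.5 − 16.5·15.5 = -240.7500; (r_i+r_j)·cross = 22.5·-240.7500 = -5416.8750
edge 2: (16.5,2.5)→(18.5,16)  cross = 16.5·16 − 18.5·2.5 = 217.7500; (r_i+r_j)·cross = 35·217.7500 = 7621.2500
edge 3: (18.5,16)→(18,26)  cross = 18.5·26 − 18·16 = 193.0000; (r_i+r_j)·cross = 36.5·193.0000 = 7044.5000
edge 4: (18,26)→(6,39)  cross = 18·39 − 6·26 = 546.0000; (r_i+r_j)·cross = 24·546.0000 = 13104.0000
edge 5: (6,39)→(4.5,21.5)  cross = 6·21.5 − 4.5·39 = -46.5000; (r_i+r_j)·cross = 10.5·-46.5000 = -488.2500
Σcross = 610.2500 → A = |Σcross|/2 = 305.1250 mm²
Σ(r_i+r_j)·cross = 21242.5000 → first moment M = |Σ|/6 = 3540.4167
R_c = M/A = 3540.4167/305.1250 = 11.6032 mm
θ = 269° = 4.694936 rad
V = θ·R_c·A = 4.694936·11.6032·305.1250 = 16622.029 mm³

Volume = 16622.029 mm³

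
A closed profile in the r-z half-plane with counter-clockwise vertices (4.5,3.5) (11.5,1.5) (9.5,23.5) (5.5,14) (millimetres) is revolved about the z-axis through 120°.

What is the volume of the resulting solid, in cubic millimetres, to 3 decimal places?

Profile (r,z), 4 vertices: (4.5,3.5) (11.5,1.5) (9.5,23.5) (5.5,14)
edge 0: (4.5,3.5)→(11.5,1.5)  cross = 4.5·1.5 − 11.5·3.5 = -33.5000; (r_i+r_j)·cross = 16·-33.5000 = -536.0000
edge 1: (11.5,1.5)→(9.5,23.5)  cross = 11.5·23.5 − 9.5·1.5 = 256.0000; (r_i+r_j)·cross = 21·256.0000 = 5376.0000
edge 2: (9.5,23.5)→(5.5,14)  cross = 9.5·14 − 5.5·23.5 = 3.7500; (r_i+r_j)·cross = 15·3.7500 = 56.2500
edge 3: (5.5,14)→(4.5,3.5)  cross = 5.5·3.5 − 4.5·14 = -43.7500; (r_i+r_j)·cross = 10·-43.7500 = -437.5000
Σcross = 182.5000 → A = |Σcross|/2 = 91.2500 mm²
Σ(r_i+r_j)·cross = 4458.7500 → first moment M = |Σ|/6 = 743.1250
R_c = M/A = 743.1250/91.2500 = 8.1438 mm
θ = 120° = 2.094395 rad
V = θ·R_c·A = 2.094395·8.1438·91.2500 = 1556.397 mm³

Volume = 1556.397 mm³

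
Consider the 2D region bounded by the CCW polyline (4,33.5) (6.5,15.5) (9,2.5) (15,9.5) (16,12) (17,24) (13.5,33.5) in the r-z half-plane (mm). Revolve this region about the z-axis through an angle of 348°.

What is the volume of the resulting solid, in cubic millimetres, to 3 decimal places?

Volume = 17686.115 mm³

Profile (r,z), 7 vertices: (4,33.5) (6.5,15.5) (9,2.5) (15,9.5) (16,12) (17,24) (13.5,33.5)
edge 0: (4,33.5)→(6.5,15.5)  cross = 4·15.5 − 6.5·33.5 = -155.7500; (r_i+r_j)·cross = 10.5·-155.7500 = -1635.3750
edge 1: (6.5,15.5)→(9,2.5)  cross = 6.5·2.5 − 9·15.5 = -123.2500; (r_i+r_j)·cross = 15.5·-123.2500 = -1910.3750
edge 2: (9,2.5)→(15,9.5)  cross = 9·9.5 − 15·2.5 = 48.0000; (r_i+r_j)·cross = 24·48.0000 = 1152.0000
edge 3: (15,9.5)→(16,12)  cross = 15·12 − 16·9.5 = 28.0000; (r_i+r_j)·cross = 31·28.0000 = 868.0000
edge 4: (16,12)→(17,24)  cross = 16·24 − 17·12 = 180.0000; (r_i+r_j)·cross = 33·180.0000 = 5940.0000
edge 5: (17,24)→(13.5,33.5)  cross = 17·33.5 − 13.5·24 = 245.5000; (r_i+r_j)·cross = 30.5·245.5000 = 7487.7500
edge 6: (13.5,33.5)→(4,33.5)  cross = 13.5·33.5 − 4·33.5 = 318.2500; (r_i+r_j)·cross = 17.5·318.2500 = 5569.3750
Σcross = 540.7500 → A = |Σcross|/2 = 270.3750 mm²
Σ(r_i+r_j)·cross = 17471.3750 → first moment M = |Σ|/6 = 2911.8958
R_c = M/A = 2911.8958/270.3750 = 10.7698 mm
θ = 348° = 6.073746 rad
V = θ·R_c·A = 6.073746·10.7698·270.3750 = 17686.115 mm³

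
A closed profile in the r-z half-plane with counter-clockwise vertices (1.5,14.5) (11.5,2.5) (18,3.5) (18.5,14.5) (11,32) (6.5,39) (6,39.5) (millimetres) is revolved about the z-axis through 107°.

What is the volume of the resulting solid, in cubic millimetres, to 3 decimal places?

Profile (r,z), 7 vertices: (1.5,14.5) (11.5,2.5) (18,3.5) (18.5,14.5) (11,32) (6.5,39) (6,39.5)
edge 0: (1.5,14.5)→(11.5,2.5)  cross = 1.5·2.5 − 11.5·14.5 = -163.0000; (r_i+r_j)·cross = 13·-163.0000 = -2119.0000
edge 1: (11.5,2.5)→(18,3.5)  cross = 11.5·3.5 − 18·2.5 = -4.7500; (r_i+r_j)·cross = 29.5·-4.7500 = -140.1250
edge 2: (18,3.5)→(18.5,14.5)  cross = 18·14.5 − 18.5·3.5 = 196.2500; (r_i+r_j)·cross = 36.5·196.2500 = 7163.1250
edge 3: (18.5,14.5)→(11,32)  cross = 18.5·32 − 11·14.5 = 432.5000; (r_i+r_j)·cross = 29.5·432.5000 = 12758.7500
edge 4: (11,32)→(6.5,39)  cross = 11·39 − 6.5·32 = 221.0000; (r_i+r_j)·cross = 17.5·221.0000 = 3867.5000
edge 5: (6.5,39)→(6,39.5)  cross = 6.5·39.5 − 6·39 = 22.7500; (r_i+r_j)·cross = 12.5·22.7500 = 284.3750
edge 6: (6,39.5)→(1.5,14.5)  cross = 6·14.5 − 1.5·39.5 = 27.7500; (r_i+r_j)·cross = 7.5·27.7500 = 208.1250
Σcross = 732.5000 → A = |Σcross|/2 = 366.2500 mm²
Σ(r_i+r_j)·cross = 22022.7500 → first moment M = |Σ|/6 = 3670.4583
R_c = M/A = 3670.4583/366.2500 = 10.0217 mm
θ = 107° = 1.867502 rad
V = θ·R_c·A = 1.867502·10.0217·366.2500 = 6854.589 mm³

Volume = 6854.589 mm³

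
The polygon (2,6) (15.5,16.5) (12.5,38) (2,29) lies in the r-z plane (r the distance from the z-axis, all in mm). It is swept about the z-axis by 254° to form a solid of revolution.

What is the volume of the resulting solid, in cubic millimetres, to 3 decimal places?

Volume = 10075.965 mm³

Profile (r,z), 4 vertices: (2,6) (15.5,16.5) (12.5,38) (2,29)
edge 0: (2,6)→(15.5,16.5)  cross = 2·16.5 − 15.5·6 = -60.0000; (r_i+r_j)·cross = 17.5·-60.0000 = -1050.0000
edge 1: (15.5,16.5)→(12.5,38)  cross = 15.5·38 − 12.5·16.5 = 382.7500; (r_i+r_j)·cross = 28·382.7500 = 10717.0000
edge 2: (12.5,38)→(2,29)  cross = 12.5·29 − 2·38 = 286.5000; (r_i+r_j)·cross = 14.5·286.5000 = 4154.2500
edge 3: (2,29)→(2,6)  cross = 2·6 − 2·29 = -46.0000; (r_i+r_j)·cross = 4·-46.0000 = -184.0000
Σcross = 563.2500 → A = |Σcross|/2 = 281.6250 mm²
Σ(r_i+r_j)·cross = 13637.2500 → first moment M = |Σ|/6 = 2272.8750
R_c = M/A = 2272.8750/281.6250 = 8.0706 mm
θ = 254° = 4.433136 rad
V = θ·R_c·A = 4.433136·8.0706·281.6250 = 10075.965 mm³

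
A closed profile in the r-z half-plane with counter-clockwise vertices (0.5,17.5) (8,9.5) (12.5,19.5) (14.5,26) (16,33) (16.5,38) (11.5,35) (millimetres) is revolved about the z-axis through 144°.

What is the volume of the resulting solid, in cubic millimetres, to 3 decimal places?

Volume = 4550.597 mm³

Profile (r,z), 7 vertices: (0.5,17.5) (8,9.5) (12.5,19.5) (14.5,26) (16,33) (16.5,38) (11.5,35)
edge 0: (0.5,17.5)→(8,9.5)  cross = 0.5·9.5 − 8·17.5 = -135.2500; (r_i+r_j)·cross = 8.5·-135.2500 = -1149.6250
edge 1: (8,9.5)→(12.5,19.5)  cross = 8·19.5 − 12.5·9.5 = 37.2500; (r_i+r_j)·cross = 20.5·37.2500 = 763.6250
edge 2: (12.5,19.5)→(14.5,26)  cross = 12.5·26 − 14.5·19.5 = 42.2500; (r_i+r_j)·cross = 27·42.2500 = 1140.7500
edge 3: (14.5,26)→(16,33)  cross = 14.5·33 − 16·26 = 62.5000; (r_i+r_j)·cross = 30.5·62.5000 = 1906.2500
edge 4: (16,33)→(16.5,38)  cross = 16·38 − 16.5·33 = 63.5000; (r_i+r_j)·cross = 32.5·63.5000 = 2063.7500
edge 5: (16.5,38)→(11.5,35)  cross = 16.5·35 − 11.5·38 = 140.5000; (r_i+r_j)·cross = 28·140.5000 = 3934.0000
edge 6: (11.5,35)→(0.5,17.5)  cross = 11.5·17.5 − 0.5·35 = 183.7500; (r_i+r_j)·cross = 12·183.7500 = 2205.0000
Σcross = 394.5000 → A = |Σcross|/2 = 197.2500 mm²
Σ(r_i+r_j)·cross = 10863.7500 → first moment M = |Σ|/6 = 1810.6250
R_c = M/A = 1810.6250/197.2500 = 9.1793 mm
θ = 144° = 2.513274 rad
V = θ·R_c·A = 2.513274·9.1793·197.2500 = 4550.597 mm³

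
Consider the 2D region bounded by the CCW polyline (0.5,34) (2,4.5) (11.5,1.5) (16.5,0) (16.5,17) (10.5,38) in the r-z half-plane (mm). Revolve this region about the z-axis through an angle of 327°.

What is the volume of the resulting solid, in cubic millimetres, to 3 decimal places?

Volume = 22418.462 mm³

Profile (r,z), 6 vertices: (0.5,34) (2,4.5) (11.5,1.5) (16.5,0) (16.5,17) (10.5,38)
edge 0: (0.5,34)→(2,4.5)  cross = 0.5·4.5 − 2·34 = -65.7500; (r_i+r_j)·cross = 2.5·-65.7500 = -164.3750
edge 1: (2,4.5)→(11.5,1.5)  cross = 2·1.5 − 11.5·4.5 = -48.7500; (r_i+r_j)·cross = 13.5·-48.7500 = -658.1250
edge 2: (11.5,1.5)→(16.5,0)  cross = 11.5·0 − 16.5·1.5 = -24.7500; (r_i+r_j)·cross = 28·-24.7500 = -693.0000
edge 3: (16.5,0)→(16.5,17)  cross = 16.5·17 − 16.5·0 = 280.5000; (r_i+r_j)·cross = 33·280.5000 = 9256.5000
edge 4: (16.5,17)→(10.5,38)  cross = 16.5·38 − 10.5·17 = 448.5000; (r_i+r_j)·cross = 27·448.5000 = 12109.5000
edge 5: (10.5,38)→(0.5,34)  cross = 10.5·34 − 0.5·38 = 338.0000; (r_i+r_j)·cross = 11·338.0000 = 3718.0000
Σcross = 927.7500 → A = |Σcross|/2 = 463.8750 mm²
Σ(r_i+r_j)·cross = 23568.5000 → first moment M = |Σ|/6 = 3928.0833
R_c = M/A = 3928.0833/463.8750 = 8.4680 mm
θ = 327° = 5.707227 rad
V = θ·R_c·A = 5.707227·8.4680·463.8750 = 22418.462 mm³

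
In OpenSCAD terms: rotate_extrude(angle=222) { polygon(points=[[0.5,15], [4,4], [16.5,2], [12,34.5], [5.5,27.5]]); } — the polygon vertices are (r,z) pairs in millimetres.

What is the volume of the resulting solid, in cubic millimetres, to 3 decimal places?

Volume = 10950.030 mm³

Profile (r,z), 5 vertices: (0.5,15) (4,4) (16.5,2) (12,34.5) (5.5,27.5)
edge 0: (0.5,15)→(4,4)  cross = 0.5·4 − 4·15 = -58.0000; (r_i+r_j)·cross = 4.5·-58.0000 = -261.0000
edge 1: (4,4)→(16.5,2)  cross = 4·2 − 16.5·4 = -58.0000; (r_i+r_j)·cross = 20.5·-58.0000 = -1189.0000
edge 2: (16.5,2)→(12,34.5)  cross = 16.5·34.5 − 12·2 = 545.2500; (r_i+r_j)·cross = 28.5·545.2500 = 15539.6250
edge 3: (12,34.5)→(5.5,27.5)  cross = 12·27.5 − 5.5·34.5 = 140.2500; (r_i+r_j)·cross = 17.5·140.2500 = 2454.3750
edge 4: (5.5,27.5)→(0.5,15)  cross = 5.5·15 − 0.5·27.5 = 68.7500; (r_i+r_j)·cross = 6·68.7500 = 412.5000
Σcross = 638.2500 → A = |Σcross|/2 = 319.1250 mm²
Σ(r_i+r_j)·cross = 16956.5000 → first moment M = |Σ|/6 = 2826.0833
R_c = M/A = 2826.0833/319.1250 = 8.8557 mm
θ = 222° = 3.874631 rad
V = θ·R_c·A = 3.874631·8.8557·319.1250 = 10950.030 mm³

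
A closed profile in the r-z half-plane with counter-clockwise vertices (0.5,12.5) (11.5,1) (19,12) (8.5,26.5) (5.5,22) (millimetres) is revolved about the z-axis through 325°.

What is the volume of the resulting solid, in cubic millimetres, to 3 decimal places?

Profile (r,z), 5 vertices: (0.5,12.5) (11.5,1) (19,12) (8.5,26.5) (5.5,22)
edge 0: (0.5,12.5)→(11.5,1)  cross = 0.5·1 − 11.5·12.5 = -143.2500; (r_i+r_j)·cross = 12·-143.2500 = -1719.0000
edge 1: (11.5,1)→(19,12)  cross = 11.5·12 − 19·1 = 119.0000; (r_i+r_j)·cross = 30.5·119.0000 = 3629.5000
edge 2: (19,12)→(8.5,26.5)  cross = 19·26.5 − 8.5·12 = 401.5000; (r_i+r_j)·cross = 27.5·401.5000 = 11041.2500
edge 3: (8.5,26.5)→(5.5,22)  cross = 8.5·22 − 5.5·26.5 = 41.2500; (r_i+r_j)·cross = 14·41.2500 = 577.5000
edge 4: (5.5,22)→(0.5,12.5)  cross = 5.5·12.5 − 0.5·22 = 57.7500; (r_i+r_j)·cross = 6·57.7500 = 346.5000
Σcross = 476.2500 → A = |Σcross|/2 = 238.1250 mm²
Σ(r_i+r_j)·cross = 13875.7500 → first moment M = |Σ|/6 = 2312.6250
R_c = M/A = 2312.6250/238.1250 = 9.7118 mm
θ = 325° = 5.672320 rad
V = θ·R_c·A = 5.672320·9.7118·238.1250 = 13117.949 mm³

Volume = 13117.949 mm³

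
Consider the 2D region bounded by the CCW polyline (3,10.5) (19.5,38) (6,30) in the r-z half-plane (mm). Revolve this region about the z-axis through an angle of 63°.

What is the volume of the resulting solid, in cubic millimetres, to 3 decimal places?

Profile (r,z), 3 vertices: (3,10.5) (19.5,38) (6,30)
edge 0: (3,10.5)→(19.5,38)  cross = 3·38 − 19.5·10.5 = -90.7500; (r_i+r_j)·cross = 22.5·-90.7500 = -2041.8750
edge 1: (19.5,38)→(6,30)  cross = 19.5·30 − 6·38 = 357.0000; (r_i+r_j)·cross = 25.5·357.0000 = 9103.5000
edge 2: (6,30)→(3,10.5)  cross = 6·10.5 − 3·30 = -27.0000; (r_i+r_j)·cross = 9·-27.0000 = -243.0000
Σcross = 239.2500 → A = |Σcross|/2 = 119.6250 mm²
Σ(r_i+r_j)·cross = 6818.6250 → first moment M = |Σ|/6 = 1136.4375
R_c = M/A = 1136.4375/119.6250 = 9.5000 mm
θ = 63° = 1.099557 rad
V = θ·R_c·A = 1.099557·9.5000·119.6250 = 1249.578 mm³

Volume = 1249.578 mm³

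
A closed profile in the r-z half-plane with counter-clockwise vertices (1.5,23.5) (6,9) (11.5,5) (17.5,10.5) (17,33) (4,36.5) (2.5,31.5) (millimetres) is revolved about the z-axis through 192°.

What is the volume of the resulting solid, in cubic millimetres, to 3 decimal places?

Profile (r,z), 7 vertices: (1.5,23.5) (6,9) (11.5,5) (17.5,10.5) (17,33) (4,36.5) (2.5,31.5)
edge 0: (1.5,23.5)→(6,9)  cross = 1.5·9 − 6·23.5 = -127.5000; (r_i+r_j)·cross = 7.5·-127.5000 = -956.2500
edge 1: (6,9)→(11.5,5)  cross = 6·5 − 11.5·9 = -73.5000; (r_i+r_j)·cross = 17.5·-73.5000 = -1286.2500
edge 2: (11.5,5)→(17.5,10.5)  cross = 11.5·10.5 − 17.5·5 = 33.2500; (r_i+r_j)·cross = 29·33.2500 = 964.2500
edge 3: (17.5,10.5)→(17,33)  cross = 17.5·33 − 17·10.5 = 399.0000; (r_i+r_j)·cross = 34.5·399.0000 = 13765.5000
edge 4: (17,33)→(4,36.5)  cross = 17·36.5 − 4·33 = 488.5000; (r_i+r_j)·cross = 21·488.5000 = 10258.5000
edge 5: (4,36.5)→(2.5,31.5)  cross = 4·31.5 − 2.5·36.5 = 34.7500; (r_i+r_j)·cross = 6.5·34.7500 = 225.8750
edge 6: (2.5,31.5)→(1.5,23.5)  cross = 2.5·23.5 − 1.5·31.5 = 11.5000; (r_i+r_j)·cross = 4·11.5000 = 46.0000
Σcross = 766.0000 → A = |Σcross|/2 = 383.0000 mm²
Σ(r_i+r_j)·cross = 23017.6250 → first moment M = |Σ|/6 = 3836.2708
R_c = M/A = 3836.2708/383.0000 = 10.0164 mm
θ = 192° = 3.351032 rad
V = θ·R_c·A = 3.351032·10.0164·383.0000 = 12855.467 mm³

Volume = 12855.467 mm³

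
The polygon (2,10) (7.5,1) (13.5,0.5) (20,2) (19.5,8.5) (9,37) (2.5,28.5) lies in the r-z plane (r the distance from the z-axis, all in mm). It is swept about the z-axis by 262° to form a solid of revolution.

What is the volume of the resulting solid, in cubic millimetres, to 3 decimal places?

Profile (r,z), 7 vertices: (2,10) (7.5,1) (13.5,0.5) (20,2) (19.5,8.5) (9,37) (2.5,28.5)
edge 0: (2,10)→(7.5,1)  cross = 2·1 − 7.5·10 = -73.0000; (r_i+r_j)·cross = 9.5·-73.0000 = -693.5000
edge 1: (7.5,1)→(13.5,0.5)  cross = 7.5·0.5 − 13.5·1 = -9.7500; (r_i+r_j)·cross = 21·-9.7500 = -204.7500
edge 2: (13.5,0.5)→(20,2)  cross = 13.5·2 − 20·0.5 = 17.0000; (r_i+r_j)·cross = 33.5·17.0000 = 569.5000
edge 3: (20,2)→(19.5,8.5)  cross = 20·8.5 − 19.5·2 = 131.0000; (r_i+r_j)·cross = 39.5·131.0000 = 5174.5000
edge 4: (19.5,8.5)→(9,37)  cross = 19.5·37 − 9·8.5 = 645.0000; (r_i+r_j)·cross = 28.5·645.0000 = 18382.5000
edge 5: (9,37)→(2.5,28.5)  cross = 9·28.5 − 2.5·37 = 164.0000; (r_i+r_j)·cross = 11.5·164.0000 = 1886.0000
edge 6: (2.5,28.5)→(2,10)  cross = 2.5·10 − 2·28.5 = -32.0000; (r_i+r_j)·cross = 4.5·-32.0000 = -144.0000
Σcross = 842.2500 → A = |Σcross|/2 = 421.1250 mm²
Σ(r_i+r_j)·cross = 24970.2500 → first moment M = |Σ|/6 = 4161.7083
R_c = M/A = 4161.7083/421.1250 = 9.8824 mm
θ = 262° = 4.572763 rad
V = θ·R_c·A = 4.572763·9.8824·421.1250 = 19030.504 mm³

Volume = 19030.504 mm³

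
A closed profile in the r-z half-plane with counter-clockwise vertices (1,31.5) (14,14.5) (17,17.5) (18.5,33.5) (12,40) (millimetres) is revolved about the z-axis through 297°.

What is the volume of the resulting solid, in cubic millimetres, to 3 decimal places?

Profile (r,z), 5 vertices: (1,31.5) (14,14.5) (17,17.5) (18.5,33.5) (12,40)
edge 0: (1,31.5)→(14,14.5)  cross = 1·14.5 − 14·31.5 = -426.5000; (r_i+r_j)·cross = 15·-426.5000 = -6397.5000
edge 1: (14,14.5)→(17,17.5)  cross = 14·17.5 − 17·14.5 = -1.5000; (r_i+r_j)·cross = 31·-1.5000 = -46.5000
edge 2: (17,17.5)→(18.5,33.5)  cross = 17·33.5 − 18.5·17.5 = 245.7500; (r_i+r_j)·cross = 35.5·245.7500 = 8724.1250
edge 3: (18.5,33.5)→(12,40)  cross = 18.5·40 − 12·33.5 = 338.0000; (r_i+r_j)·cross = 30.5·338.0000 = 10309.0000
edge 4: (12,40)→(1,31.5)  cross = 12·31.5 − 1·40 = 338.0000; (r_i+r_j)·cross = 13·338.0000 = 4394.0000
Σcross = 493.7500 → A = |Σcross|/2 = 246.8750 mm²
Σ(r_i+r_j)·cross = 16983.1250 → first moment M = |Σ|/6 = 2830.5208
R_c = M/A = 2830.5208/246.8750 = 11.4654 mm
θ = 297° = 5.183628 rad
V = θ·R_c·A = 5.183628·11.4654·246.8750 = 14672.367 mm³

Volume = 14672.367 mm³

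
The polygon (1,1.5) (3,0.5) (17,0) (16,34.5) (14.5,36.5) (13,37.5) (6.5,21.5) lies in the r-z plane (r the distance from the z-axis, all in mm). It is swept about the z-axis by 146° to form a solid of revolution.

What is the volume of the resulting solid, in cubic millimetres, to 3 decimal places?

Profile (r,z), 7 vertices: (1,1.5) (3,0.5) (17,0) (16,34.5) (14.5,36.5) (13,37.5) (6.5,21.5)
edge 0: (1,1.5)→(3,0.5)  cross = 1·0.5 − 3·1.5 = -4.0000; (r_i+r_j)·cross = 4·-4.0000 = -16.0000
edge 1: (3,0.5)→(17,0)  cross = 3·0 − 17·0.5 = -8.5000; (r_i+r_j)·cross = 20·-8.5000 = -170.0000
edge 2: (17,0)→(16,34.5)  cross = 17·34.5 − 16·0 = 586.5000; (r_i+r_j)·cross = 33·586.5000 = 19354.5000
edge 3: (16,34.5)→(14.5,36.5)  cross = 16·36.5 − 14.5·34.5 = 83.7500; (r_i+r_j)·cross = 30.5·83.7500 = 2554.3750
edge 4: (14.5,36.5)→(13,37.5)  cross = 14.5·37.5 − 13·36.5 = 69.2500; (r_i+r_j)·cross = 27.5·69.2500 = 1904.3750
edge 5: (13,37.5)→(6.5,21.5)  cross = 13·21.5 − 6.5·37.5 = 35.7500; (r_i+r_j)·cross = 19.5·35.7500 = 697.1250
edge 6: (6.5,21.5)→(1,1.5)  cross = 6.5·1.5 − 1·21.5 = -11.7500; (r_i+r_j)·cross = 7.5·-11.7500 = -88.1250
Σcross = 751.0000 → A = |Σcross|/2 = 375.5000 mm²
Σ(r_i+r_j)·cross = 24236.2500 → first moment M = |Σ|/6 = 4039.3750
R_c = M/A = 4039.3750/375.5000 = 10.7573 mm
θ = 146° = 2.548181 rad
V = θ·R_c·A = 2.548181·10.7573·375.5000 = 10293.057 mm³

Volume = 10293.057 mm³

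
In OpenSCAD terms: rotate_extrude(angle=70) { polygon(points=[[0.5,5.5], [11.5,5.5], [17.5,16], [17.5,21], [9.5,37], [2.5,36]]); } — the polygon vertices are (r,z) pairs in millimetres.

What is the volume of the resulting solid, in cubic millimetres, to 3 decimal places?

Volume = 4063.985 mm³

Profile (r,z), 6 vertices: (0.5,5.5) (11.5,5.5) (17.5,16) (17.5,21) (9.5,37) (2.5,36)
edge 0: (0.5,5.5)→(11.5,5.5)  cross = 0.5·5.5 − 11.5·5.5 = -60.5000; (r_i+r_j)·cross = 12·-60.5000 = -726.0000
edge 1: (11.5,5.5)→(17.5,16)  cross = 11.5·16 − 17.5·5.5 = 87.7500; (r_i+r_j)·cross = 29·87.7500 = 2544.7500
edge 2: (17.5,16)→(17.5,21)  cross = 17.5·21 − 17.5·16 = 87.5000; (r_i+r_j)·cross = 35·87.5000 = 3062.5000
edge 3: (17.5,21)→(9.5,37)  cross = 17.5·37 − 9.5·21 = 448.0000; (r_i+r_j)·cross = 27·448.0000 = 12096.0000
edge 4: (9.5,37)→(2.5,36)  cross = 9.5·36 − 2.5·37 = 249.5000; (r_i+r_j)·cross = 12·249.5000 = 2994.0000
edge 5: (2.5,36)→(0.5,5.5)  cross = 2.5·5.5 − 0.5·36 = -4.2500; (r_i+r_j)·cross = 3·-4.2500 = -12.7500
Σcross = 808.0000 → A = |Σcross|/2 = 404.0000 mm²
Σ(r_i+r_j)·cross = 19958.5000 → first moment M = |Σ|/6 = 3326.4167
R_c = M/A = 3326.4167/404.0000 = 8.2337 mm
θ = 70° = 1.221730 rad
V = θ·R_c·A = 1.221730·8.2337·404.0000 = 4063.985 mm³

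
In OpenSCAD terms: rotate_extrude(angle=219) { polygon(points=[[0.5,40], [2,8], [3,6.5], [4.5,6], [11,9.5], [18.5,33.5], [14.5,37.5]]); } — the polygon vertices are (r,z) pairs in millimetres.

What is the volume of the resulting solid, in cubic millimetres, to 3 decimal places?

Volume = 12918.719 mm³

Profile (r,z), 7 vertices: (0.5,40) (2,8) (3,6.5) (4.5,6) (11,9.5) (18.5,33.5) (14.5,37.5)
edge 0: (0.5,40)→(2,8)  cross = 0.5·8 − 2·40 = -76.0000; (r_i+r_j)·cross = 2.5·-76.0000 = -190.0000
edge 1: (2,8)→(3,6.5)  cross = 2·6.5 − 3·8 = -11.0000; (r_i+r_j)·cross = 5·-11.0000 = -55.0000
edge 2: (3,6.5)→(4.5,6)  cross = 3·6 − 4.5·6.5 = -11.2500; (r_i+r_j)·cross = 7.5·-11.2500 = -84.3750
edge 3: (4.5,6)→(11,9.5)  cross = 4.5·9.5 − 11·6 = -23.2500; (r_i+r_j)·cross = 15.5·-23.2500 = -360.3750
edge 4: (11,9.5)→(18.5,33.5)  cross = 11·33.5 − 18.5·9.5 = 192.7500; (r_i+r_j)·cross = 29.5·192.7500 = 5686.1250
edge 5: (18.5,33.5)→(14.5,37.5)  cross = 18.5·37.5 − 14.5·33.5 = 208.0000; (r_i+r_j)·cross = 33·208.0000 = 6864.0000
edge 6: (14.5,37.5)→(0.5,40)  cross = 14.5·40 − 0.5·37.5 = 561.2500; (r_i+r_j)·cross = 15·561.2500 = 8418.7500
Σcross = 840.5000 → A = |Σcross|/2 = 420.2500 mm²
Σ(r_i+r_j)·cross = 20279.1250 → first moment M = |Σ|/6 = 3379.8542
R_c = M/A = 3379.8542/420.2500 = 8.0425 mm
θ = 219° = 3.822271 rad
V = θ·R_c·A = 3.822271·8.0425·420.2500 = 12918.719 mm³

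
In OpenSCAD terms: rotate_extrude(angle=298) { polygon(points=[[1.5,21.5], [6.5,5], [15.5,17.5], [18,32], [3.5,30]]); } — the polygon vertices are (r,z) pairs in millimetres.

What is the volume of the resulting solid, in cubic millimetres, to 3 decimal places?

Volume = 13138.148 mm³

Profile (r,z), 5 vertices: (1.5,21.5) (6.5,5) (15.5,17.5) (18,32) (3.5,30)
edge 0: (1.5,21.5)→(6.5,5)  cross = 1.5·5 − 6.5·21.5 = -132.2500; (r_i+r_j)·cross = 8·-132.2500 = -1058.0000
edge 1: (6.5,5)→(15.5,17.5)  cross = 6.5·17.5 − 15.5·5 = 36.2500; (r_i+r_j)·cross = 22·36.2500 = 797.5000
edge 2: (15.5,17.5)→(18,32)  cross = 15.5·32 − 18·17.5 = 181.0000; (r_i+r_j)·cross = 33.5·181.0000 = 6063.5000
edge 3: (18,32)→(3.5,30)  cross = 18·30 − 3.5·32 = 428.0000; (r_i+r_j)·cross = 21.5·428.0000 = 9202.0000
edge 4: (3.5,30)→(1.5,21.5)  cross = 3.5·21.5 − 1.5·30 = 30.2500; (r_i+r_j)·cross = 5·30.2500 = 151.2500
Σcross = 543.2500 → A = |Σcross|/2 = 271.6250 mm²
Σ(r_i+r_j)·cross = 15156.2500 → first moment M = |Σ|/6 = 2526.0417
R_c = M/A = 2526.0417/271.6250 = 9.2997 mm
θ = 298° = 5.201081 rad
V = θ·R_c·A = 5.201081·9.2997·271.6250 = 13138.148 mm³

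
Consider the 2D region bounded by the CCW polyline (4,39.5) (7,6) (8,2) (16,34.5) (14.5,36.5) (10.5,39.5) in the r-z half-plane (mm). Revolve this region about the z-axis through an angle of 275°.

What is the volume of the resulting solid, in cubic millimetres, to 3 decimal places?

Volume = 10865.820 mm³

Profile (r,z), 6 vertices: (4,39.5) (7,6) (8,2) (16,34.5) (14.5,36.5) (10.5,39.5)
edge 0: (4,39.5)→(7,6)  cross = 4·6 − 7·39.5 = -252.5000; (r_i+r_j)·cross = 11·-252.5000 = -2777.5000
edge 1: (7,6)→(8,2)  cross = 7·2 − 8·6 = -34.0000; (r_i+r_j)·cross = 15·-34.0000 = -510.0000
edge 2: (8,2)→(16,34.5)  cross = 8·34.5 − 16·2 = 244.0000; (r_i+r_j)·cross = 24·244.0000 = 5856.0000
edge 3: (16,34.5)→(14.5,36.5)  cross = 16·36.5 − 14.5·34.5 = 83.7500; (r_i+r_j)·cross = 30.5·83.7500 = 2554.3750
edge 4: (14.5,36.5)→(10.5,39.5)  cross = 14.5·39.5 − 10.5·36.5 = 189.5000; (r_i+r_j)·cross = 25·189.5000 = 4737.5000
edge 5: (10.5,39.5)→(4,39.5)  cross = 10.5·39.5 − 4·39.5 = 256.7500; (r_i+r_j)·cross = 14.5·256.7500 = 3722.8750
Σcross = 487.5000 → A = |Σcross|/2 = 243.7500 mm²
Σ(r_i+r_j)·cross = 13583.2500 → first moment M = |Σ|/6 = 2263.8750
R_c = M/A = 2263.8750/243.7500 = 9.2877 mm
θ = 275° = 4.799655 rad
V = θ·R_c·A = 4.799655·9.2877·243.7500 = 10865.820 mm³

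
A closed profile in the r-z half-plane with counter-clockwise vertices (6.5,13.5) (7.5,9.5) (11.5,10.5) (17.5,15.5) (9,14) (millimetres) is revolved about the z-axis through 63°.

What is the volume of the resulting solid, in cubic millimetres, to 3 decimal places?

Volume = 362.213 mm³

Profile (r,z), 5 vertices: (6.5,13.5) (7.5,9.5) (11.5,10.5) (17.5,15.5) (9,14)
edge 0: (6.5,13.5)→(7.5,9.5)  cross = 6.5·9.5 − 7.5·13.5 = -39.5000; (r_i+r_j)·cross = 14·-39.5000 = -553.0000
edge 1: (7.5,9.5)→(11.5,10.5)  cross = 7.5·10.5 − 11.5·9.5 = -30.5000; (r_i+r_j)·cross = 19·-30.5000 = -579.5000
edge 2: (11.5,10.5)→(17.5,15.5)  cross = 11.5·15.5 − 17.5·10.5 = -5.5000; (r_i+r_j)·cross = 29·-5.5000 = -159.5000
edge 3: (17.5,15.5)→(9,14)  cross = 17.5·14 − 9·15.5 = 105.5000; (r_i+r_j)·cross = 26.5·105.5000 = 2795.7500
edge 4: (9,14)→(6.5,13.5)  cross = 9·13.5 − 6.5·14 = 30.5000; (r_i+r_j)·cross = 15.5·30.5000 = 472.7500
Σcross = 60.5000 → A = |Σcross|/2 = 30.2500 mm²
Σ(r_i+r_j)·cross = 1976.5000 → first moment M = |Σ|/6 = 329.4167
R_c = M/A = 329.4167/30.2500 = 10.8898 mm
θ = 63° = 1.099557 rad
V = θ·R_c·A = 1.099557·10.8898·30.2500 = 362.213 mm³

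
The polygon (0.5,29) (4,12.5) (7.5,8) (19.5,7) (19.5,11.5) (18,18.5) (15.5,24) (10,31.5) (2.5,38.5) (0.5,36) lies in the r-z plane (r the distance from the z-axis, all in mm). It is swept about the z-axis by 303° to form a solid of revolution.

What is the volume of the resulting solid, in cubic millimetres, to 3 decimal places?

Volume = 18000.213 mm³

Profile (r,z), 10 vertices: (0.5,29) (4,12.5) (7.5,8) (19.5,7) (19.5,11.5) (18,18.5) (15.5,24) (10,31.5) (2.5,38.5) (0.5,36)
edge 0: (0.5,29)→(4,12.5)  cross = 0.5·12.5 − 4·29 = -109.7500; (r_i+r_j)·cross = 4.5·-109.7500 = -493.8750
edge 1: (4,12.5)→(7.5,8)  cross = 4·8 − 7.5·12.5 = -61.7500; (r_i+r_j)·cross = 11.5·-61.7500 = -710.1250
edge 2: (7.5,8)→(19.5,7)  cross = 7.5·7 − 19.5·8 = -103.5000; (r_i+r_j)·cross = 27·-103.5000 = -2794.5000
edge 3: (19.5,7)→(19.5,11.5)  cross = 19.5·11.5 − 19.5·7 = 87.7500; (r_i+r_j)·cross = 39·87.7500 = 3422.2500
edge 4: (19.5,11.5)→(18,18.5)  cross = 19.5·18.5 − 18·11.5 = 153.7500; (r_i+r_j)·cross = 37.5·153.7500 = 5765.6250
edge 5: (18,18.5)→(15.5,24)  cross = 18·24 − 15.5·18.5 = 145.2500; (r_i+r_j)·cross = 33.5·145.2500 = 4865.8750
edge 6: (15.5,24)→(10,31.5)  cross = 15.5·31.5 − 10·24 = 248.2500; (r_i+r_j)·cross = 25.5·248.2500 = 6330.3750
edge 7: (10,31.5)→(2.5,38.5)  cross = 10·38.5 − 2.5·31.5 = 306.2500; (r_i+r_j)·cross = 12.5·306.2500 = 3828.1250
edge 8: (2.5,38.5)→(0.5,36)  cross = 2.5·36 − 0.5·38.5 = 70.7500; (r_i+r_j)·cross = 3·70.7500 = 212.2500
edge 9: (0.5,36)→(0.5,29)  cross = 0.5·29 − 0.5·36 = -3.5000; (r_i+r_j)·cross = 1·-3.5000 = -3.5000
Σcross = 733.5000 → A = |Σcross|/2 = 366.7500 mm²
Σ(r_i+r_j)·cross = 20422.5000 → first moment M = |Σ|/6 = 3403.7500
R_c = M/A = 3403.7500/366.7500 = 9.2808 mm
θ = 303° = 5.288348 rad
V = θ·R_c·A = 5.288348·9.2808·366.7500 = 18000.213 mm³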